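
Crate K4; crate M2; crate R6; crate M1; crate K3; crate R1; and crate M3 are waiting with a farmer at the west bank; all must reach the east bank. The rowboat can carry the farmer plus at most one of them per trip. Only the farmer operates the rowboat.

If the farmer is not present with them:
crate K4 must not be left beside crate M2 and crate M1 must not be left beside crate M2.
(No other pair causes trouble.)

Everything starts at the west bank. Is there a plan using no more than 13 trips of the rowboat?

Counting alone: the farmer can take at most 1 across per trip to the east bank, so moving all 7 needs at least 7 loaded trips out, with a return between consecutive ones — at least 13 crossings.
The safety rule pushes this higher. Following every safe sequence of crossings, the most of the 7 that can be at the east bank as the rowboat arrives there on crossing 13 is 6 — never all 7.
So the move cannot be finished within 13 crossings. (The shortest complete plan takes 15:)
1. Farmer goes to the east bank with crate M2.  [the west bank: crate K3, crate K4, crate M1, crate M3, crate R1, crate R6 | the east bank: crate M2]
2. Farmer goes back to the west bank alone.  [the west bank: crate K3, crate K4, crate M1, crate M3, crate R1, crate R6 | the east bank: crate M2]
3. Farmer goes to the east bank with crate K4.  [the west bank: crate K3, crate M1, crate M3, crate R1, crate R6 | the east bank: crate K4, crate M2]
4. Farmer goes back to the west bank with crate M2.  [the west bank: crate K3, crate M1, crate M2, crate M3, crate R1, crate R6 | the east bank: crate K4]
5. Farmer goes to the east bank with crate M1.  [the west bank: crate K3, crate M2, crate M3, crate R1, crate R6 | the east bank: crate K4, crate M1]
6. Farmer goes back to the west bank alone.  [the west bank: crate K3, crate M2, crate M3, crate R1, crate R6 | the east bank: crate K4, crate M1]
7. Farmer goes to the east bank with crate R6.  [the west bank: crate K3, crate M2, crate M3, crate R1 | the east bank: crate K4, crate M1, crate R6]
8. Farmer goes back to the west bank alone.  [the west bank: crate K3, crate M2, crate M3, crate R1 | the east bank: crate K4, crate M1, crate R6]
9. Farmer goes to the east bank with crate K3.  [the west bank: crate M2, crate M3, crate R1 | the east bank: crate K3, crate K4, crate M1, crate R6]
10. Farmer goes back to the west bank alone.  [the west bank: crate M2, crate M3, crate R1 | the east bank: crate K3, crate K4, crate M1, crate R6]
11. Farmer goes to the east bank with crate R1.  [the west bank: crate M2, crate M3 | the east bank: crate K3, crate K4, crate M1, crate R1, crate R6]
12. Farmer goes back to the west bank alone.  [the west bank: crate M2, crate M3 | the east bank: crate K3, crate K4, crate M1, crate R1, crate R6]
13. Farmer goes to the east bank with crate M3.  [the west bank: crate M2 | the east bank: crate K3, crate K4, crate M1, crate M3, crate R1, crate R6]
14. Farmer goes back to the west bank alone.  [the west bank: crate M2 | the east bank: crate K3, crate K4, crate M1, crate M3, crate R1, crate R6]
15. Farmer goes to the east bank with crate M2.  [the west bank: — | the east bank: crate K3, crate K4, crate M1, crate M2, crate M3, crate R1, crate R6]

No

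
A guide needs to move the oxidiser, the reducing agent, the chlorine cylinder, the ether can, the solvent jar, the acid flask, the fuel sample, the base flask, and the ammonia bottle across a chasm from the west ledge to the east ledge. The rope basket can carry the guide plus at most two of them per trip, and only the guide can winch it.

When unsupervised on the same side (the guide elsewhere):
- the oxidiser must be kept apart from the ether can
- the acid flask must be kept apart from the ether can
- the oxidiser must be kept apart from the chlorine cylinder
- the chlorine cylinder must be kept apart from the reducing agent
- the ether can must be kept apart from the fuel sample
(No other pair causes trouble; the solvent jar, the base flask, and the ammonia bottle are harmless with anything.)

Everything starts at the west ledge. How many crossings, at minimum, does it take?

Counting alone: the guide can take at most 2 across per trip to the east ledge, so moving all 9 needs at least 5 loaded trips out, with a return between consecutive ones — at least 9 crossings.
The safety rule pushes this higher. Following every safe sequence of crossings, the most of the 9 that can be at the east ledge as the rope basket arrives there on crossing 9 is 8 — never all 9.
So no plan with fewer than 11 crossings exists, and this one achieves 11:
1. Guide goes to the east ledge with the chlorine cylinder and the ether can.
2. Guide goes back to the west ledge alone.
3. Guide goes to the east ledge with the reducing agent.
4. Guide goes back to the west ledge with the chlorine cylinder.
5. Guide goes to the east ledge with the oxidiser and the solvent jar.
6. Guide goes back to the west ledge with the ether can.
7. Guide goes to the east ledge with the acid flask and the fuel sample.
8. Guide goes back to the west ledge alone.
9. Guide goes to the east ledge with the ammonia bottle and the base flask.
10. Guide goes back to the west ledge alone.
11. Guide goes to the east ledge with the chlorine cylinder and the ether can.

11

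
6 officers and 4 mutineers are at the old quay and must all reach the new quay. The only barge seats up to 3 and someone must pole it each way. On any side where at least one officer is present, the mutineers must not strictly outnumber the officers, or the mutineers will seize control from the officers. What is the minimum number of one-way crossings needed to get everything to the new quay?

9

Counting alone: each trip to the new quay takes at most 3 across and each return brings at least 1 back, so after t trips out (and t−1 returns) at most 3t − (t−1) of the 10 are across; that first reaches 10 at t = 5, so at least 9 crossings are needed.
The plan below uses exactly 9 crossings, so it is optimal:
1. 2 mutineers → the new quay.  (the old quay: 6O 2M; the new quay: 0O 2M)
2. 1 mutineer ← the old quay.  (the old quay: 6O 3M; the new quay: 0O 1M)
3. 3 mutineers → the new quay.  (the old quay: 6O 0M; the new quay: 0O 4M)
4. 1 mutineer ← the old quay.  (the old quay: 6O 1M; the new quay: 0O 3M)
5. 3 officers → the new quay.  (the old quay: 3O 1M; the new quay: 3O 3M)
6. 1 mutineer ← the old quay.  (the old quay: 3O 2M; the new quay: 3O 2M)
7. 1 officer and 2 mutineers → the new quay.  (the old quay: 2O 0M; the new quay: 4O 4M)
8. 1 mutineer ← the old quay.  (the old quay: 2O 1M; the new quay: 4O 3M)
9. 2 officers and 1 mutineer → the new quay.  (the old quay: 0O 0M; the new quay: 6O 4M)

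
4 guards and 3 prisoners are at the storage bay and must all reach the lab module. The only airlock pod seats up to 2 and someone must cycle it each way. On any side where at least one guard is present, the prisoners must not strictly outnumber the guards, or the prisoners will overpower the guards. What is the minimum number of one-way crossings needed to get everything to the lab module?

11

Counting alone: each trip to the lab module takes at most 2 across and each return brings at least 1 back, so after t trips out (and t−1 returns) at most 2t − (t−1) of the 7 are across; that first reaches 7 at t = 6, so at least 11 crossings are needed.
The plan below uses exactly 11 crossings, so it is optimal:
1. 2 prisoners → the lab module.  (the storage bay: 4G 1P; the lab module: 0G 2P)
2. 1 prisoner ← the storage bay.  (the storage bay: 4G 2P; the lab module: 0G 1P)
3. 2 prisoners → the lab module.  (the storage bay: 4G 0P; the lab module: 0G 3P)
4. 1 prisoner ← the storage bay.  (the storage bay: 4G 1P; the lab module: 0G 2P)
5. 2 guards → the lab module.  (the storage bay: 2G 1P; the lab module: 2G 2P)
6. 1 prisoner ← the storage bay.  (the storage bay: 2G 2P; the lab module: 2G 1P)
7. 1 guard and 1 prisoner → the lab module.  (the storage bay: 1G 1P; the lab module: 3G 2P)
8. 1 guard ← the storage bay.  (the storage bay: 2G 1P; the lab module: 2G 2P)
9. 1 guard and 1 prisoner → the lab module.  (the storage bay: 1G 0P; the lab module: 3G 3P)
10. 1 prisoner ← the storage bay.  (the storage bay: 1G 1P; the lab module: 3G 2P)
11. 1 guard and 1 prisoner → the lab module.  (the storage bay: 0G 0P; the lab module: 4G 3P)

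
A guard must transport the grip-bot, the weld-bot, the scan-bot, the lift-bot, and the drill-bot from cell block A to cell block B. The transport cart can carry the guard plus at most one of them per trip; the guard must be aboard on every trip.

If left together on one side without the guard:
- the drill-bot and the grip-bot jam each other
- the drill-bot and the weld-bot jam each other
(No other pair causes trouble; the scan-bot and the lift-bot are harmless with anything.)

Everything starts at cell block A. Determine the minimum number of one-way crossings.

11

Counting alone: the guard can take at most 1 across per trip to cell block B, so moving all 5 needs at least 5 loaded trips out, with a return between consecutive ones — at least 9 crossings.
The safety rule pushes this higher. Following every safe sequence of crossings, the most of the 5 that can be at cell block B as the transport cart arrives there on crossing 9 is 4 — never all 5.
So no plan with fewer than 11 crossings exists, and this one achieves 11:
1. Guard goes to cell block B with the drill-bot.  [cell block A: the grip-bot, the lift-bot, the scan-bot, the weld-bot | cell block B: the drill-bot]
2. Guard goes back to cell block A alone.  [cell block A: the grip-bot, the lift-bot, the scan-bot, the weld-bot | cell block B: the drill-bot]
3. Guard goes to cell block B with the grip-bot.  [cell block A: the lift-bot, the scan-bot, the weld-bot | cell block B: the drill-bot, the grip-bot]
4. Guard goes back to cell block A with the drill-bot.  [cell block A: the drill-bot, the lift-bot, the scan-bot, the weld-bot | cell block B: the grip-bot]
5. Guard goes to cell block B with the weld-bot.  [cell block A: the drill-bot, the lift-bot, the scan-bot | cell block B: the grip-bot, the weld-bot]
6. Guard goes back to cell block A alone.  [cell block A: the drill-bot, the lift-bot, the scan-bot | cell block B: the grip-bot, the weld-bot]
7. Guard goes to cell block B with the scan-bot.  [cell block A: the drill-bot, the lift-bot | cell block B: the grip-bot, the scan-bot, the weld-bot]
8. Guard goes back to cell block A alone.  [cell block A: the drill-bot, the lift-bot | cell block B: the grip-bot, the scan-bot, the weld-bot]
9. Guard goes to cell block B with the lift-bot.  [cell block A: the drill-bot | cell block B: the grip-bot, the lift-bot, the scan-bot, the weld-bot]
10. Guard goes back to cell block A alone.  [cell block A: the drill-bot | cell block B: the grip-bot, the lift-bot, the scan-bot, the weld-bot]
11. Guard goes to cell block B with the drill-bot.  [cell block A: — | cell block B: the drill-bot, the grip-bot, the lift-bot, the scan-bot, the weld-bot]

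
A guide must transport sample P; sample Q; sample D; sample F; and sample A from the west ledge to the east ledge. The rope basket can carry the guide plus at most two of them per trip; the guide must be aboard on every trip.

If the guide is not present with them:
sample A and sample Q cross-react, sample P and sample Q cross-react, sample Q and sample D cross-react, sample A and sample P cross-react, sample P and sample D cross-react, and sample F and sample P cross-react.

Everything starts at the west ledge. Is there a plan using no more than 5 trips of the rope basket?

Counting alone: the guide can take at most 2 across per trip to the east ledge, so moving all 5 needs at least 3 loaded trips out, with a return between consecutive ones — at least 5 crossings.
The safety rule pushes this higher. Following every safe sequence of crossings, the most of the 5 that can be at the east ledge as the rope basket arrives there on crossing 5 is 4 — never all 5.
So the move cannot be finished within 5 crossings. (The shortest complete plan takes 7:)
1. Guide goes to the east ledge with sample P and sample Q.  [the west ledge: sample A, sample D, sample F | the east ledge: sample P, sample Q]
2. Guide goes back to the west ledge with sample P.  [the west ledge: sample A, sample D, sample F, sample P | the east ledge: sample Q]
3. Guide goes to the east ledge with sample F and sample P.  [the west ledge: sample A, sample D | the east ledge: sample F, sample P, sample Q]
4. Guide goes back to the west ledge with sample P.  [the west ledge: sample A, sample D, sample P | the east ledge: sample F, sample Q]
5. Guide goes to the east ledge with sample A and sample D.  [the west ledge: sample P | the east ledge: sample A, sample D, sample F, sample Q]
6. Guide goes back to the west ledge with sample Q.  [the west ledge: sample P, sample Q | the east ledge: sample A, sample D, sample F]
7. Guide goes to the east ledge with sample P and sample Q.  [the west ledge: — | the east ledge: sample A, sample D, sample F, sample P, sample Q]

No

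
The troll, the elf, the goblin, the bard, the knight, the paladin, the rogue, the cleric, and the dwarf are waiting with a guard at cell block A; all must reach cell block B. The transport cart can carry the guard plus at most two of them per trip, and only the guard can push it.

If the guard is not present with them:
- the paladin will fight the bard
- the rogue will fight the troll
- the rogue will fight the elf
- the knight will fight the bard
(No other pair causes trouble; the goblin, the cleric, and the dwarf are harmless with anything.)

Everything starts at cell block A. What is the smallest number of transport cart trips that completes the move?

11

Counting alone: the guard can take at most 2 across per trip to cell block B, so moving all 9 needs at least 5 loaded trips out, with a return between consecutive ones — at least 9 crossings.
The safety rule pushes this higher. Following every safe sequence of crossings, the most of the 9 that can be at cell block B as the transport cart arrives there on crossing 9 is 8 — never all 9.
So no plan with fewer than 11 crossings exists, and this one achieves 11:
1. Guard goes to cell block B with the bard and the rogue.
2. Guard goes back to cell block A alone.
3. Guard goes to cell block B with the troll.
4. Guard goes back to cell block A with the rogue.
5. Guard goes to cell block B with the elf and the goblin.
6. Guard goes back to cell block A alone.
7. Guard goes to cell block B with the knight and the paladin.
8. Guard goes back to cell block A with the bard.
9. Guard goes to cell block B with the cleric and the dwarf.
10. Guard goes back to cell block A alone.
11. Guard goes to cell block B with the bard and the rogue.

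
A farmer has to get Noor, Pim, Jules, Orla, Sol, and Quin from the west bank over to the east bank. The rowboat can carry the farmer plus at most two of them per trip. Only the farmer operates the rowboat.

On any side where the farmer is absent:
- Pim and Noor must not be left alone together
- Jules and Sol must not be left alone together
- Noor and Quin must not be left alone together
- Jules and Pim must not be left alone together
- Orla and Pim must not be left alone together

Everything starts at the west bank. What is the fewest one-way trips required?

impossible

Whatever the first load, the items left behind include a forbidden pair without the farmer. No opening move is safe, so no plan exists.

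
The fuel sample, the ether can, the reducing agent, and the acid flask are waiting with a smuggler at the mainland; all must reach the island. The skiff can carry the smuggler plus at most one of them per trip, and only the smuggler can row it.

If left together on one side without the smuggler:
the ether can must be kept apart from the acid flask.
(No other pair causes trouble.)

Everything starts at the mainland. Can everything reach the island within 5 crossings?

No

Counting alone: the smuggler can take at most 1 across per trip to the island, so moving all 4 needs at least 4 loaded trips out, with a return between consecutive ones — at least 7 crossings.
Since 5 < 7, 5 crossings cannot be enough. (The shortest complete plan in fact takes 7:)
1. Smuggler goes to the island with the ether can.
2. Smuggler goes back to the mainland alone.
3. Smuggler goes to the island with the fuel sample.
4. Smuggler goes back to the mainland alone.
5. Smuggler goes to the island with the reducing agent.
6. Smuggler goes back to the mainland alone.
7. Smuggler goes to the island with the acid flask.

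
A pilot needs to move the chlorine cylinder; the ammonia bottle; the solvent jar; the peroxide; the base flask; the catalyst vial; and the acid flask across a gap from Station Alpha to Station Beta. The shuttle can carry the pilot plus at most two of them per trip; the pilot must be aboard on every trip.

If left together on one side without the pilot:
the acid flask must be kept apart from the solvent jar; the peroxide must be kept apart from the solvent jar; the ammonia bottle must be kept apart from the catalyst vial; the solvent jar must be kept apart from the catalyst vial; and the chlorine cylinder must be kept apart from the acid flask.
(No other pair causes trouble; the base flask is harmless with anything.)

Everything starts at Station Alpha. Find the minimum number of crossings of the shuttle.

impossible

Whatever the first load, the items left behind include a forbidden pair without the pilot. No opening move is safe, so no plan exists.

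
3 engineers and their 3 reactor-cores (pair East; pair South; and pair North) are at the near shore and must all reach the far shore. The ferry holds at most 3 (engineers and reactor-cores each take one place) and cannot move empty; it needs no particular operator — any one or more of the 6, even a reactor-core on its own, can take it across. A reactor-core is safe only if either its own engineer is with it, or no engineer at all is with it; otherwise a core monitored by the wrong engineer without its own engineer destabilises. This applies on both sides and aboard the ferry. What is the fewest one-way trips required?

Counting alone: each trip to the far shore takes at most 3 across and each return brings at least 1 back, so after t trips out (and t−1 returns) at most 3t − (t−1) of the 6 are across; that first reaches 6 at t = 3, so at least 5 crossings are needed.
The plan below uses exactly 5 crossings, so it is optimal:
1. engineer East and reactor-core East cross → the far shore.
2. engineer East crosses ← the near shore.
3. engineer East, engineer North, and engineer South cross → the far shore.
4. reactor-core East crosses ← the near shore.
5. reactor-core East, reactor-core North, and reactor-core South cross → the far shore.

5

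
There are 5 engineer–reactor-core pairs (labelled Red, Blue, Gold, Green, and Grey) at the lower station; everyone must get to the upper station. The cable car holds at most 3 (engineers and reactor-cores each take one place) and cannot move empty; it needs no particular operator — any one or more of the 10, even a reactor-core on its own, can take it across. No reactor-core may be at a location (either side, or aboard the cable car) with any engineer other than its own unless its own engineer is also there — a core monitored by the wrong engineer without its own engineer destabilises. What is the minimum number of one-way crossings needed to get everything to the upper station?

11

Counting alone: each trip to the upper station takes at most 3 across and each return brings at least 1 back, so after t trips out (and t−1 returns) at most 3t − (t−1) of the 10 are across; that first reaches 10 at t = 5, so at least 9 crossings are needed.
The safety rule pushes this higher. Following every safe sequence of crossings, the most of the 10 that can be at the upper station as the cable car arrives there on crossing 9 is 9 — never all 10.
So no plan with fewer than 11 crossings exists, and this one achieves 11:
1. engineer Red and reactor-core Red cross → the upper station.
2. engineer Red crosses ← the lower station.
3. reactor-core Blue, reactor-core Gold, and reactor-core Green cross → the upper station.
4. reactor-core Red crosses ← the lower station.
5. engineer Blue, engineer Gold, and engineer Green cross → the upper station.
6. engineer Blue and reactor-core Blue cross ← the lower station.
7. engineer Blue, engineer Grey, and engineer Red cross → the upper station.
8. reactor-core Gold crosses ← the lower station.
9. reactor-core Blue and reactor-core Red cross → the upper station.
10. reactor-core Red crosses ← the lower station.
11. reactor-core Gold, reactor-core Grey, and reactor-core Red cross → the upper station.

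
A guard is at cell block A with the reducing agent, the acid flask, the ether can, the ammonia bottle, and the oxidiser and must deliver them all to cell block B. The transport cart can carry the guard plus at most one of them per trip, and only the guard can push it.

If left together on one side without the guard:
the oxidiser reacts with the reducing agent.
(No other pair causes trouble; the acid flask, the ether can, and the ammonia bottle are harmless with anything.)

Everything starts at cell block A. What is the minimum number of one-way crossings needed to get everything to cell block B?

Counting alone: the guard can take at most 1 across per trip to cell block B, so moving all 5 needs at least 5 loaded trips out, with a return between consecutive ones — at least 9 crossings.
The plan below uses exactly 9 crossings, so it is optimal:
1. Guard goes to cell block B with the reducing agent.
2. Guard goes back to cell block A alone.
3. Guard goes to cell block B with the acid flask.
4. Guard goes back to cell block A alone.
5. Guard goes to cell block B with the ether can.
6. Guard goes back to cell block A alone.
7. Guard goes to cell block B with the ammonia bottle.
8. Guard goes back to cell block A alone.
9. Guard goes to cell block B with the oxidiser.

9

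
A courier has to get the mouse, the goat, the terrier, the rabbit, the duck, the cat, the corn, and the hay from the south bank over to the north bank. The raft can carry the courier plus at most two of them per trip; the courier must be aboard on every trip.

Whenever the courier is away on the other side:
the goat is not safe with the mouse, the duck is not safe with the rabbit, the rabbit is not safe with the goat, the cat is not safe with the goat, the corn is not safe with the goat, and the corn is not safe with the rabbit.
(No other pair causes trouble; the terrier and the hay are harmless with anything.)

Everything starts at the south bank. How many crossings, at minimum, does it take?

13

Counting alone: the courier can take at most 2 across per trip to the north bank, so moving all 8 needs at least 4 loaded trips out, with a return between consecutive ones — at least 7 crossings.
The safety rule pushes this higher. Following every safe sequence of crossings, the most of the 8 that can be at the north bank as the raft arrives there on crossings 7, 9, 11 is 5, 6, 7 respectively — never all 8.
So no plan with fewer than 13 crossings exists, and this one achieves 13:
1. Courier goes to the north bank with the goat and the rabbit.
2. Courier goes back to the south bank with the goat.
3. Courier goes to the north bank with the goat and the mouse.
4. Courier goes back to the south bank with the goat.
5. Courier goes to the north bank with the goat and the terrier.
6. Courier goes back to the south bank with the goat.
7. Courier goes to the north bank with the cat and the goat.
8. Courier goes back to the south bank with the goat.
9. Courier goes to the north bank with the goat and the hay.
10. Courier goes back to the south bank with the goat.
11. Courier goes to the north bank with the corn and the duck.
12. Courier goes back to the south bank with the rabbit.
13. Courier goes to the north bank with the goat and the rabbit.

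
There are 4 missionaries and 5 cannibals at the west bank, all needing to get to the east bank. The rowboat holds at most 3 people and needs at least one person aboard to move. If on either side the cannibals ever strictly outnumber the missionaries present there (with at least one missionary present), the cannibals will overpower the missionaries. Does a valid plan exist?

No

The cannibals already outnumber the missionaries at the west bank before anyone moves, so the starting position itself is disallowed.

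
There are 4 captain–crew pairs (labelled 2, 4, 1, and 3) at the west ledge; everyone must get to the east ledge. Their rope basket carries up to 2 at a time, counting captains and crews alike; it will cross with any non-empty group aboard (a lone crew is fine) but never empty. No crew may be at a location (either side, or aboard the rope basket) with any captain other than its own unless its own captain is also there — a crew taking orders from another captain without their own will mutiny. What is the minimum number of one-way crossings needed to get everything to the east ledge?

impossible

Following every safe sequence of crossings from the start, the most of the 8 that can be at the east ledge as the rope basket arrives there on crossings 1, 3, 5 is 2, 3, 4 respectively; the best ever achieved is 4 of 8.
From crossing 7 on, no configuration arises that was not already reachable earlier: only 44 distinct safe configurations (who is on which side, and where the rope basket is) can ever be reached, none of them has everyone across, and every continuation just revisits them. So no valid plan exists.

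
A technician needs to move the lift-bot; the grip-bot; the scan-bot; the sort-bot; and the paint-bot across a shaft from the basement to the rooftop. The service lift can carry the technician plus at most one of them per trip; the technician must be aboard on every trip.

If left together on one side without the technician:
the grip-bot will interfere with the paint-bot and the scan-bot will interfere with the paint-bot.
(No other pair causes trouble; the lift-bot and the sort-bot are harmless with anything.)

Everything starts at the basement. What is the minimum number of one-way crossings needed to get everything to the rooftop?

11

Counting alone: the technician can take at most 1 across per trip to the rooftop, so moving all 5 needs at least 5 loaded trips out, with a return between consecutive ones — at least 9 crossings.
The safety rule pushes this higher. Following every safe sequence of crossings, the most of the 5 that can be at the rooftop as the service lift arrives there on crossing 9 is 4 — never all 5.
So no plan with fewer than 11 crossings exists, and this one achieves 11:
1. Technician goes to the rooftop with the paint-bot.  [the basement: the grip-bot, the lift-bot, the scan-bot, the sort-bot | the rooftop: the paint-bot]
2. Technician goes back to the basement alone.  [the basement: the grip-bot, the lift-bot, the scan-bot, the sort-bot | the rooftop: the paint-bot]
3. Technician goes to the rooftop with the lift-bot.  [the basement: the grip-bot, the scan-bot, the sort-bot | the rooftop: the lift-bot, the paint-bot]
4. Technician goes back to the basement alone.  [the basement: the grip-bot, the scan-bot, the sort-bot | the rooftop: the lift-bot, the paint-bot]
5. Technician goes to the rooftop with the grip-bot.  [the basement: the scan-bot, the sort-bot | the rooftop: the grip-bot, the lift-bot, the paint-bot]
6. Technician goes back to the basement with the paint-bot.  [the basement: the paint-bot, the scan-bot, the sort-bot | the rooftop: the grip-bot, the lift-bot]
7. Technician goes to the rooftop with the scan-bot.  [the basement: the paint-bot, the sort-bot | the rooftop: the grip-bot, the lift-bot, the scan-bot]
8. Technician goes back to the basement alone.  [the basement: the paint-bot, the sort-bot | the rooftop: the grip-bot, the lift-bot, the scan-bot]
9. Technician goes to the rooftop with the sort-bot.  [the basement: the paint-bot | the rooftop: the grip-bot, the lift-bot, the scan-bot, the sort-bot]
10. Technician goes back to the basement alone.  [the basement: the paint-bot | the rooftop: the grip-bot, the lift-bot, the scan-bot, the sort-bot]
11. Technician goes to the rooftop with the paint-bot.  [the basement: — | the rooftop: the grip-bot, the lift-bot, the paint-bot, the scan-bot, the sort-bot]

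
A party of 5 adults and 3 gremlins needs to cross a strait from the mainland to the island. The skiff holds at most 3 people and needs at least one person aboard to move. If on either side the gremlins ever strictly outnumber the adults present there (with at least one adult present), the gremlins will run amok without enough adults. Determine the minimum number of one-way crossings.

7

Counting alone: each trip to the island takes at most 3 across and each return brings at least 1 back, so after t trips out (and t−1 returns) at most 3t − (t−1) of the 8 are across; that first reaches 8 at t = 4, so at least 7 crossings are needed.
The plan below uses exactly 7 crossings, so it is optimal:
1. 2 gremlins → the island.  (the mainland: 5A 1G; the island: 0A 2G)
2. 1 gremlin ← the mainland.  (the mainland: 5A 2G; the island: 0A 1G)
3. 2 adults and 1 gremlin → the island.  (the mainland: 3A 1G; the island: 2A 2G)
4. 1 gremlin ← the mainland.  (the mainland: 3A 2G; the island: 2A 1G)
5. 1 adult and 2 gremlins → the island.  (the mainland: 2A 0G; the island: 3A 3G)
6. 1 gremlin ← the mainland.  (the mainland: 2A 1G; the island: 3A 2G)
7. 2 adults and 1 gremlin → the island.  (the mainland: 0A 0G; the island: 5A 3G)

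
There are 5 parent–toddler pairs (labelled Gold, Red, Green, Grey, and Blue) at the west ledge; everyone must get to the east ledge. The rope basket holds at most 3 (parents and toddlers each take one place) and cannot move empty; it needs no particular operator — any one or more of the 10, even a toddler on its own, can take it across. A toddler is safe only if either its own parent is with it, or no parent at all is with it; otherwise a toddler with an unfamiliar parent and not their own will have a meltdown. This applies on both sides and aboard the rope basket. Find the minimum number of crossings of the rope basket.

Counting alone: each trip to the east ledge takes at most 3 across and each return brings at least 1 back, so after t trips out (and t−1 returns) at most 3t − (t−1) of the 10 are across; that first reaches 10 at t = 5, so at least 9 crossings are needed.
The safety rule pushes this higher. Following every safe sequence of crossings, the most of the 10 that can be at the east ledge as the rope basket arrives there on crossing 9 is 9 — never all 10.
So no plan with fewer than 11 crossings exists, and this one achieves 11:
1. parent Gold and toddler Gold cross → the east ledge.
2. parent Gold crosses ← the west ledge.
3. toddler Green, toddler Grey, and toddler Red cross → the east ledge.
4. toddler Gold crosses ← the west ledge.
5. parent Green, parent Grey, and parent Red cross → the east ledge.
6. parent Red and toddler Red cross ← the west ledge.
7. parent Blue, parent Gold, and parent Red cross → the east ledge.
8. toddler Green crosses ← the west ledge.
9. toddler Gold and toddler Red cross → the east ledge.
10. toddler Gold crosses ← the west ledge.
11. toddler Blue, toddler Gold, and toddler Green cross → the east ledge.

11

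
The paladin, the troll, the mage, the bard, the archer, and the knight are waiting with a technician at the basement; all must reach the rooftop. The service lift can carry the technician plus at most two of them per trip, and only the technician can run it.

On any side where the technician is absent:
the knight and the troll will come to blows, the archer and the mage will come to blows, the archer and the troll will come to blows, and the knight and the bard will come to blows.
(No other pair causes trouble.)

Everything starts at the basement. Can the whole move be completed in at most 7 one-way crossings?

Yes — this plan uses 7 crossings (≤ 7):
1. Technician goes to the rooftop with the archer and the knight.  [the basement: the bard, the mage, the paladin, the troll | the rooftop: the archer, the knight]
2. Technician goes back to the basement alone.  [the basement: the bard, the mage, the paladin, the troll | the rooftop: the archer, the knight]
3. Technician goes to the rooftop with the paladin and the troll.  [the basement: the bard, the mage | the rooftop: the archer, the knight, the paladin, the troll]
4. Technician goes back to the basement with the archer and the knight.  [the basement: the archer, the bard, the knight, the mage | the rooftop: the paladin, the troll]
5. Technician goes to the rooftop with the bard and the mage.  [the basement: the archer, the knight | the rooftop: the bard, the mage, the paladin, the troll]
6. Technician goes back to the basement alone.  [the basement: the archer, the knight | the rooftop: the bard, the mage, the paladin, the troll]
7. Technician goes to the rooftop with the archer and the knight.  [the basement: — | the rooftop: the archer, the bard, the knight, the mage, the paladin, the troll]

Yes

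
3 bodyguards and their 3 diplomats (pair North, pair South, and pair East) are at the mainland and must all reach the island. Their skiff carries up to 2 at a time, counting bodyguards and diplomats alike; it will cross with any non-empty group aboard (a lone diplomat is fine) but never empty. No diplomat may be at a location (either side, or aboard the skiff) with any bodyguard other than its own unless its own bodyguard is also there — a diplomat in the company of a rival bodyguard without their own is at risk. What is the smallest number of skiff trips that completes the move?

11

Counting alone: each trip to the island takes at most 2 across and each return brings at least 1 back, so after t trips out (and t−1 returns) at most 2t − (t−1) of the 6 are across; that first reaches 6 at t = 5, so at least 9 crossings are needed.
The safety rule pushes this higher. Following every safe sequence of crossings, the most of the 6 that can be at the island as the skiff arrives there on crossing 9 is 5 — never all 6.
So no plan with fewer than 11 crossings exists, and this one achieves 11:
1. bodyguard North and diplomat North cross → the island.
2. bodyguard North crosses ← the mainland.
3. diplomat East and diplomat South cross → the island.
4. diplomat North crosses ← the mainland.
5. bodyguard East and bodyguard South cross → the island.
6. bodyguard South and diplomat South cross ← the mainland.
7. bodyguard North and bodyguard South cross → the island.
8. diplomat East crosses ← the mainland.
9. diplomat North and diplomat South cross → the island.
10. bodyguard East crosses ← the mainland.
11. bodyguard East and diplomat East cross → the island.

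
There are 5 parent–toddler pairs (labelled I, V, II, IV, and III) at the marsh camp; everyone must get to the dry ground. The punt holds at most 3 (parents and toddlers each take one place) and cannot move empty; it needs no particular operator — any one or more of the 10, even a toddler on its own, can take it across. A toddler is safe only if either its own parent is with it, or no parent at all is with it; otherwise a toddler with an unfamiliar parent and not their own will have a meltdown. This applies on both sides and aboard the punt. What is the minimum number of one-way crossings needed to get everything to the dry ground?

11

Counting alone: each trip to the dry ground takes at most 3 across and each return brings at least 1 back, so after t trips out (and t−1 returns) at most 3t − (t−1) of the 10 are across; that first reaches 10 at t = 5, so at least 9 crossings are needed.
The safety rule pushes this higher. Following every safe sequence of crossings, the most of the 10 that can be at the dry ground as the punt arrives there on crossing 9 is 9 — never all 10.
So no plan with fewer than 11 crossings exists, and this one achieves 11:
1. parent I and toddler I cross → the dry ground.
2. parent I crosses ← the marsh camp.
3. toddler II, toddler IV, and toddler V cross → the dry ground.
4. toddler I crosses ← the marsh camp.
5. parent II, parent IV, and parent V cross → the dry ground.
6. parent V and toddler V cross ← the marsh camp.
7. parent I, parent III, and parent V cross → the dry ground.
8. toddler II crosses ← the marsh camp.
9. toddler I and toddler V cross → the dry ground.
10. toddler I crosses ← the marsh camp.
11. toddler I, toddler II, and toddler III cross → the dry ground.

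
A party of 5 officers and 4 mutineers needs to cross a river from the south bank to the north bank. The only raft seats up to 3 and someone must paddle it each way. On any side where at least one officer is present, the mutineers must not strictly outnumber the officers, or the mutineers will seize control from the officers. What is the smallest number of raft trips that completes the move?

7

Counting alone: each trip to the north bank takes at most 3 across and each return brings at least 1 back, so after t trips out (and t−1 returns) at most 3t − (t−1) of the 9 are across; that first reaches 9 at t = 4, so at least 7 crossings are needed.
The plan below uses exactly 7 crossings, so it is optimal:
1. 3 mutineers → the north bank.  (the south bank: 5O 1M; the north bank: 0O 3M)
2. 1 mutineer ← the south bank.  (the south bank: 5O 2M; the north bank: 0O 2M)
3. 3 officers → the north bank.  (the south bank: 2O 2M; the north bank: 3O 2M)
4. 1 officer ← the south bank.  (the south bank: 3O 2M; the north bank: 2O 2M)
5. 2 officers and 1 mutineer → the north bank.  (the south bank: 1O 1M; the north bank: 4O 3M)
6. 1 officer ← the south bank.  (the south bank: 2O 1M; the north bank: 3O 3M)
7. 2 officers and 1 mutineer → the north bank.  (the south bank: 0O 0M; the north bank: 5O 4M)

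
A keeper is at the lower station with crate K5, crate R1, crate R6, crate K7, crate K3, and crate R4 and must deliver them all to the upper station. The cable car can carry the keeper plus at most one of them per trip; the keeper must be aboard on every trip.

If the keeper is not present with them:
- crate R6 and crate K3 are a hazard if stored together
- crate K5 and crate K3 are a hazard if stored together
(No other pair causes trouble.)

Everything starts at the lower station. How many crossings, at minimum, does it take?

13

Counting alone: the keeper can take at most 1 across per trip to the upper station, so moving all 6 needs at least 6 loaded trips out, with a return between consecutive ones — at least 11 crossings.
The safety rule pushes this higher. Following every safe sequence of crossings, the most of the 6 that can be at the upper station as the cable car arrives there on crossing 11 is 5 — never all 6.
So no plan with fewer than 13 crossings exists, and this one achieves 13:
1. Keeper goes to the upper station with crate K3.  [the lower station: crate K5, crate K7, crate R1, crate R4, crate R6 | the upper station: crate K3]
2. Keeper goes back to the lower station alone.  [the lower station: crate K5, crate K7, crate R1, crate R4, crate R6 | the upper station: crate K3]
3. Keeper goes to the upper station with crate K5.  [the lower station: crate K7, crate R1, crate R4, crate R6 | the upper station: crate K3, crate K5]
4. Keeper goes back to the lower station with crate K3.  [the lower station: crate K3, crate K7, crate R1, crate R4, crate R6 | the upper station: crate K5]
5. Keeper goes to the upper station with crate R6.  [the lower station: crate K3, crate K7, crate R1, crate R4 | the upper station: crate K5, crate R6]
6. Keeper goes back to the lower station alone.  [the lower station: crate K3, crate K7, crate R1, crate R4 | the upper station: crate K5, crate R6]
7. Keeper goes to the upper station with crate R1.  [the lower station: crate K3, crate K7, crate R4 | the upper station: crate K5, crate R1, crate R6]
8. Keeper goes back to the lower station alone.  [the lower station: crate K3, crate K7, crate R4 | the upper station: crate K5, crate R1, crate R6]
9. Keeper goes to the upper station with crate K7.  [the lower station: crate K3, crate R4 | the upper station: crate K5, crate K7, crate R1, crate R6]
10. Keeper goes back to the lower station alone.  [the lower station: crate K3, crate R4 | the upper station: crate K5, crate K7, crate R1, crate R6]
11. Keeper goes to the upper station with crate R4.  [the lower station: crate K3 | the upper station: crate K5, crate K7, crate R1, crate R4, crate R6]
12. Keeper goes back to the lower station alone.  [the lower station: crate K3 | the upper station: crate K5, crate K7, crate R1, crate R4, crate R6]
13. Keeper goes to the upper station with crate K3.  [the lower station: — | the upper station: crate K3, crate K5, crate K7, crate R1, crate R4, crate R6]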